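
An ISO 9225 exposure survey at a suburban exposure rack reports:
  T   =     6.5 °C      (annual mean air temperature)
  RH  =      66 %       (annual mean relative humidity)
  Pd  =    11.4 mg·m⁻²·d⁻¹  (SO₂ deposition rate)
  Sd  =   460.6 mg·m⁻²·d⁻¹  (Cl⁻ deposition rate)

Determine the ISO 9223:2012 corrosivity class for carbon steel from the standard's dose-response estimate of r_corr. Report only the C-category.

C4

carbon steel: temperature factor f = +0.150·(-3.5) = -0.5250
  Pd branch = 1.77·Pd^0.52·e^(0.02·RH+f) = 13.89 μm/a
  Cl⁻ term: 0.102·460.6^0.62·exp(0.033·66+0.04·6.5) = 52.32
  sum: 13.89 + 52.32 → r_corr = 66.21 μm/a
Category bounds: 50…80 μm/a bracket r_corr ⇒ C4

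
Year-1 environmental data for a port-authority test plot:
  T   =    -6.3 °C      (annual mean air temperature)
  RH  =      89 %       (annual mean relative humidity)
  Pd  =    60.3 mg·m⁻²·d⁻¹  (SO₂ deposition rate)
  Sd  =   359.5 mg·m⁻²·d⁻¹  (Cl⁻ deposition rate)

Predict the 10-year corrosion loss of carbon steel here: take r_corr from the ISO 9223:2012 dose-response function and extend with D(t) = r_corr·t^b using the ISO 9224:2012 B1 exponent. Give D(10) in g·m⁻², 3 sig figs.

D(10) = 1.70e+03 g·m⁻²

carbon steel: f(T) = +0.150·(T−10) [T≤10 °C] = -2.4450
  SO₂ term: 1.77·60.3^0.52·exp(0.02·89-2.4450) = 7.672
  Sd branch = 0.102·Sd^0.62·e^(0.033·RH+0.04·T) = 57.44 μm/a
  r_corr = 7.672 + 57.44 = 65.11 μm/a
Long-term exponent b (ISO 9224 Table 2, B1) = 0.523
  D(10) = 65.11 × 10^0.523 = 65.11 × 3.334 = 217.1 μm
  Mass loss = 217.1 μm × 7.85 g/cm³ = 1704 g·m⁻²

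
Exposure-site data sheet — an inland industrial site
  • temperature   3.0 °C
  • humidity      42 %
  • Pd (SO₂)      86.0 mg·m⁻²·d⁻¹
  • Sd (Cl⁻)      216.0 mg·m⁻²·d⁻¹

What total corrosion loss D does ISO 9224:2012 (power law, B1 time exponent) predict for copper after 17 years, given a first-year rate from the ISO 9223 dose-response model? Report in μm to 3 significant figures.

D(17) = 2.07 μm

copper: temperature factor f = +0.126·(-7.0) = -0.8820
  sulphur-dioxide contribution → 0.08325 μm/a
  chloride contribution → 0.2299 μm/a
  total first-year rate 0.3131 μm/a
Long-term exponent b (ISO 9224 Table 2, B1) = 0.667
  D(17) = 0.3131 × 17^0.667 = 0.3131 × 6.618 = 2.072 μm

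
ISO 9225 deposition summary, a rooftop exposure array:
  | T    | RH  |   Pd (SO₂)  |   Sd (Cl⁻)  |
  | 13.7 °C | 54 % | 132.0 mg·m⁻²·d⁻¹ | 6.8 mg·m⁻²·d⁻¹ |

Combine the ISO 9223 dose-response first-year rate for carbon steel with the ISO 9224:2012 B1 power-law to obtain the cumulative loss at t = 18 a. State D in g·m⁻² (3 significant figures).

D(18) = 2.05e+03 g·m⁻²

carbon steel: temperature factor f = -0.054·(3.7) = -0.1998
  SO₂ term: 1.77·132.0^0.52·exp(0.02·54-0.1998) = 54.07
  Cl⁻ term: 0.102·6.8^0.62·exp(0.033·54+0.04·13.7) = 3.441
  sum: 54.07 + 3.441 → r_corr = 57.51 μm/a
Power-law: D(18) = r_corr · 18^0.523
  D(18) = 57.51 × 18^0.523 = 57.51 × 4.534 = 260.8 μm
  Mass loss = 260.8 μm × 7.85 g/cm³ = 2047 g·m⁻²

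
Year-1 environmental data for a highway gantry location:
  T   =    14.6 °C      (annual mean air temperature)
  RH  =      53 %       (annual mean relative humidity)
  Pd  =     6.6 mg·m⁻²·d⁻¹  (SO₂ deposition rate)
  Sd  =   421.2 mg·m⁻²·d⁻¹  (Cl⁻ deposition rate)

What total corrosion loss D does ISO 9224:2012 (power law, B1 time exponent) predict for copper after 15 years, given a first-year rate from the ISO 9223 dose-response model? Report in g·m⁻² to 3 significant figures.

D(15) = 46.8 g·m⁻²

copper: T>10 °C ⇒ hinge -0.080·(14.6−10) = -0.3680
  sulphur-dioxide contribution → 0.1366 μm/a
  chloride contribution → 0.7222 μm/a
  ⇒ r_corr(copper) = 0.8588 μm/a
ISO 9224: D(t) = r_corr · t^b with b = 0.667 (copper, B1)
  D(15) = 0.8588 × 15^0.667 = 0.8588 × 6.088 = 5.228 μm
  Mass loss = 5.228 μm × 8.96 g/cm³ = 46.85 g·m⁻²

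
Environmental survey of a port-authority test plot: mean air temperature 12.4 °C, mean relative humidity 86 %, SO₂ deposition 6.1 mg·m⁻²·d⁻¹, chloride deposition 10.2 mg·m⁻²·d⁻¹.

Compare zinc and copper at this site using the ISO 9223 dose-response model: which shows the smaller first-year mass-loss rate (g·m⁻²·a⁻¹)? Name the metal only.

zinc

zinc: T>10 °C ⇒ hinge -0.071·(12.4−10) = -0.1704
  Pd branch = 0.0129·Pd^0.44·e^(0.046·RH+f) = 1.26 μm/a
  Sd branch = 0.0175·Sd^0.57·e^(0.008·RH+0.085·T) = 0.3754 μm/a
  r_corr = 1.26 + 0.3754 = 1.635 μm/a
  mass loss = 1.635 μm/a × 7.14 g/cm³ = 11.67 g·m⁻²·a⁻¹
copper: T>10 °C ⇒ hinge -0.080·(12.4−10) = -0.1920
  SO₂ term: 0.0053·6.1^0.26·exp(0.059·86-0.1920) = 1.119
  Sd branch = 0.01025·Sd^0.27·e^(0.036·RH+0.049·T) = 0.7789 μm/a
  sum: 1.119 + 0.7789 → r_corr = 1.898 μm/a
  mass loss = 1.898 μm/a × 8.96 g/cm³ = 17 g·m⁻²·a⁻¹
Ordering by g·m⁻²·a⁻¹: copper (17) > zinc (11.7)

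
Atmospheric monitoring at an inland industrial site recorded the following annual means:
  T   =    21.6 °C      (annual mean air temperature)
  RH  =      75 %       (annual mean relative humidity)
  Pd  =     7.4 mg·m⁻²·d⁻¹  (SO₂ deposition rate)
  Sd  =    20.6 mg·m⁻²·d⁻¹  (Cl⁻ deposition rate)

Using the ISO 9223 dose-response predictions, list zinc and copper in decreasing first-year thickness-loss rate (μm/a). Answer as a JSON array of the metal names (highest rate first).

["zinc", "copper"]

zinc: f(T) = -0.071·(T−10) [T>10 °C] = -0.8236
  SO₂ term: 0.0129·7.4^0.44·exp(0.046·75-0.8236) = 0.4302
  Sd branch = 0.0175·Sd^0.57·e^(0.008·RH+0.085·T) = 1.122 μm/a
  r_corr = 0.4302 + 1.122 = 1.552 μm/a
copper: T>10 °C ⇒ hinge -0.080·(21.6−10) = -0.9280
  Pd branch = 0.0053·Pd^0.26·e^(0.059·RH+f) = 0.2944 μm/a
  Sd branch = 0.01025·Sd^0.27·e^(0.036·RH+0.049·T) = 0.9948 μm/a
  r_corr = 0.2944 + 0.9948 = 1.289 μm/a
Ordering by μm/a: zinc (1.55) > copper (1.29)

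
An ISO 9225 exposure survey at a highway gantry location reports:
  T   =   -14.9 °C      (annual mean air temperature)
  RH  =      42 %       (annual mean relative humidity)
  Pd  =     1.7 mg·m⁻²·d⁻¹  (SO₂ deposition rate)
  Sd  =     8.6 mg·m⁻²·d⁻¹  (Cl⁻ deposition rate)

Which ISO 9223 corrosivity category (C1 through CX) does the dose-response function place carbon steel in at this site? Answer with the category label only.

C1

carbon steel: f(T) = +0.150·(T−10) [T≤10 °C] = -3.7350
  SO₂ term: 1.77·1.7^0.52·exp(0.02·42-3.7350) = 0.129
  Sd branch = 0.102·Sd^0.62·e^(0.033·RH+0.04·T) = 0.8533 μm/a
  sum: 0.129 + 0.8533 → r_corr = 0.9822 μm/a
ISO 9223 Table 2 (carbon steel): 0 < 0.982 ≤ 1.3 μm/a ⇒ C1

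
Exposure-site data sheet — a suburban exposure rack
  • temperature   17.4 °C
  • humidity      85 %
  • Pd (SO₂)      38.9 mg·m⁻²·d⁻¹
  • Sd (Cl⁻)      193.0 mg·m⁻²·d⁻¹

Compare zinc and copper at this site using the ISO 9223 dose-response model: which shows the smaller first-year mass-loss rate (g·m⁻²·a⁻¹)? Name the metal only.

zinc: temperature factor f = -0.071·(7.4) = -0.5254
  SO₂ term: 0.0129·38.9^0.44·exp(0.046·85-0.5254) = 1.906
  Sd branch = 0.0175·Sd^0.57·e^(0.008·RH+0.085·T) = 3.044 μm/a
  r_corr = 1.906 + 3.044 = 4.95 μm/a
  mass loss = 4.95 μm/a × 7.14 g/cm³ = 35.34 g·m⁻²·a⁻¹
copper: temperature factor f = -0.080·(7.4) = -0.5920
  SO₂ term: 0.0053·38.9^0.26·exp(0.059·85-0.5920) = 1.144
  Sd branch = 0.01025·Sd^0.27·e^(0.036·RH+0.049·T) = 2.123 μm/a
  sum: 1.144 + 2.123 → r_corr = 3.268 μm/a
  mass loss = 3.268 μm/a × 8.96 g/cm³ = 29.28 g·m⁻²·a⁻¹
Ordering by g·m⁻²·a⁻¹: zinc (35.3) > copper (29.3)

copper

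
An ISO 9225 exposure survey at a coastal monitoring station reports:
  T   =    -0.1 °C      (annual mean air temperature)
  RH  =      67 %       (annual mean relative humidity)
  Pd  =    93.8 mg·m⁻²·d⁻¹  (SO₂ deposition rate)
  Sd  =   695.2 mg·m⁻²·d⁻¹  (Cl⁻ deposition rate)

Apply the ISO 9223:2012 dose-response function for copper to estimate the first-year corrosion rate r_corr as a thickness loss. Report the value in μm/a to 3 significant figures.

r_corr = 0.918 μm/a

copper: T≤10 °C ⇒ hinge +0.126·(-0.1−10) = -1.2726
  sulphur-dioxide contribution → 0.2518 μm/a
  chloride contribution → 0.666 μm/a
  total first-year rate 0.9179 μm/a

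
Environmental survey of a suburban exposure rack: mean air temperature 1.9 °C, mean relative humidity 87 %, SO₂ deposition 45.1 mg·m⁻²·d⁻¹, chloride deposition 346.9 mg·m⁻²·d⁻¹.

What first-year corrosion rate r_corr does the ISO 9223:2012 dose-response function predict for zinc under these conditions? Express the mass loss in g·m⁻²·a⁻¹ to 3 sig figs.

r_corr = 28.1 g·m⁻²·a⁻¹

zinc: T≤10 °C ⇒ hinge +0.038·(1.9−10) = -0.3078
  SO₂ term: 0.0129·45.1^0.44·exp(0.046·87-0.3078) = 2.772
  Sd branch = 0.0175·Sd^0.57·e^(0.008·RH+0.085·T) = 1.157 μm/a
  sum: 2.772 + 1.157 → r_corr = 3.929 μm/a
Convert to mass loss: 3.929 μm/a × 7.14 g/cm³ = 28.05 g·m⁻²·a⁻¹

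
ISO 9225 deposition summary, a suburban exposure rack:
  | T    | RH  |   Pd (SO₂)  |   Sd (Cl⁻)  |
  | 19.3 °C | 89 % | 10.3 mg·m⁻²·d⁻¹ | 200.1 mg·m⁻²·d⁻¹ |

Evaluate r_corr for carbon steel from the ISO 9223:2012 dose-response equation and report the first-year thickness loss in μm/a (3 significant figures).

carbon steel: T>10 °C ⇒ hinge -0.054·(19.3−10) = -0.5022
  sulphur-dioxide contribution → 21.36 μm/a
  chloride contribution → 111.2 μm/a
  total first-year rate 132.6 μm/a

r_corr = 133 μm/a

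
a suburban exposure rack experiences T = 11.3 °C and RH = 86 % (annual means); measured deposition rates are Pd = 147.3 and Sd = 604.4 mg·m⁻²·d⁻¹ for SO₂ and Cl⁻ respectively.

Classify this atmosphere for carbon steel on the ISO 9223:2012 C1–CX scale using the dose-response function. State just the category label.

CX

carbon steel: f(T) = -0.054·(T−10) [T>10 °C] = -0.0702
  sulphur-dioxide contribution → 123.6 μm/a
  chloride contribution → 145.2 μm/a
  total first-year rate 268.7 μm/a
Category bounds: 200…700 μm/a bracket r_corr ⇒ CX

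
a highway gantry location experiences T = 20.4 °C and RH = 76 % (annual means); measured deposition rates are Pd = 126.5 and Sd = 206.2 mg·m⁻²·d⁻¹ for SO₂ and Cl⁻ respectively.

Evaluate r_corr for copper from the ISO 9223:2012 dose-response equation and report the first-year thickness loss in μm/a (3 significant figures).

r_corr = 2.53 μm/a

copper: f(T) = -0.080·(T−10) [T>10 °C] = -0.8320
  SO₂ term: 0.0053·126.5^0.26·exp(0.059·76-0.8320) = 0.7192
  Cl⁻ term: 0.01025·206.2^0.27·exp(0.036·76+0.049·20.4) = 1.811
  r_corr = 0.7192 + 1.811 = 2.53 μm/a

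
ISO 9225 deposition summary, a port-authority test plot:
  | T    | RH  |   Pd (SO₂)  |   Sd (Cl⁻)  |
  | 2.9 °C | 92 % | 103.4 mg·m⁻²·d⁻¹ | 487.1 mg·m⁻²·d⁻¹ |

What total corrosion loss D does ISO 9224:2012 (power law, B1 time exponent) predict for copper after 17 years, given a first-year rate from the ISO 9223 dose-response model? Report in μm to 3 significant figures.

copper: T≤10 °C ⇒ hinge +0.126·(2.9−10) = -0.8946
  sulphur-dioxide contribution → 1.648 μm/a
  chloride contribution → 1.724 μm/a
  total first-year rate 3.371 μm/a
ISO 9224: D(t) = r_corr · t^b with b = 0.667 (copper, B1)
  D(17) = 3.371 × 17^0.667 = 3.371 × 6.618 = 22.31 μm

D(17) = 22.3 μm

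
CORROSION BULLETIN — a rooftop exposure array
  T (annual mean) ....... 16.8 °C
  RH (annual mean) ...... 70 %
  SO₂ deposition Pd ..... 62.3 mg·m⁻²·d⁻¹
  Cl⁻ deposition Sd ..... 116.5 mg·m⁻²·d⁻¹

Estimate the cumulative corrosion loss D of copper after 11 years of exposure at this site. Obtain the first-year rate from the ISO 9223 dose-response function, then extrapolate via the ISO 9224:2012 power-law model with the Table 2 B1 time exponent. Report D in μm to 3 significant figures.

copper: temperature factor f = -0.080·(6.8) = -0.5440
  Pd branch = 0.0053·Pd^0.26·e^(0.059·RH+f) = 0.56 μm/a
  Cl⁻ term: 0.01025·116.5^0.27·exp(0.036·70+0.049·16.8) = 1.048
  r_corr = 0.56 + 1.048 = 1.609 μm/a
Long-term exponent b (ISO 9224 Table 2, B1) = 0.667
  D(11) = 1.609 × 11^0.667 = 1.609 × 4.95 = 7.962 μm

D(11) = 7.96 μm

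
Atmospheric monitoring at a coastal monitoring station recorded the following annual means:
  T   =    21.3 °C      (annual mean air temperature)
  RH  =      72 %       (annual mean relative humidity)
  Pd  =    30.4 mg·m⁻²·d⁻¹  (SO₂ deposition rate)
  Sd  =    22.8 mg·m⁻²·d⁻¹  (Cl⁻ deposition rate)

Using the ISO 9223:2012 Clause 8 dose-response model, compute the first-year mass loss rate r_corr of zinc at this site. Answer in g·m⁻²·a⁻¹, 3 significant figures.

zinc: temperature factor f = -0.071·(11.3) = -0.8023
  SO₂ term: 0.0129·30.4^0.44·exp(0.046·72-0.8023) = 0.7129
  Cl⁻ term: 0.0175·22.8^0.57·exp(0.008·72+0.085·21.3) = 1.131
  r_corr = 0.7129 + 1.131 = 1.844 μm/a
Convert to mass loss: 1.844 μm/a × 7.14 g/cm³ = 13.17 g·m⁻²·a⁻¹

r_corr = 13.2 g·m⁻²·a⁻¹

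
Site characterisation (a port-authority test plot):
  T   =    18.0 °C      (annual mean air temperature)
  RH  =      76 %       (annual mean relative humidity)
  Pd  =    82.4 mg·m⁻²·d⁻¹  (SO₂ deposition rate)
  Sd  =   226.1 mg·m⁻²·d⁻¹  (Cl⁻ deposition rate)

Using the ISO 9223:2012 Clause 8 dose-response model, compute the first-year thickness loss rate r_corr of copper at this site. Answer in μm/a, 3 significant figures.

r_corr = 2.43 μm/a

copper: T>10 °C ⇒ hinge -0.080·(18.0−10) = -0.6400
  SO₂ term: 0.0053·82.4^0.26·exp(0.059·76-0.6400) = 0.7796
  Cl⁻ term: 0.01025·226.1^0.27·exp(0.036·76+0.049·18.0) = 1.651
  r_corr = 0.7796 + 1.651 = 2.43 μm/a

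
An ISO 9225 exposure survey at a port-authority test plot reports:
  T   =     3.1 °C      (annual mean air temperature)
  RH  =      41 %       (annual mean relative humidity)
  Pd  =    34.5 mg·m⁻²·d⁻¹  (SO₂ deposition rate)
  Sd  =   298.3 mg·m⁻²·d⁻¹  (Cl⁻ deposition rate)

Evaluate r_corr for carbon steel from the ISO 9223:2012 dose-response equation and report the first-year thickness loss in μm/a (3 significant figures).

r_corr = 24.3 μm/a

carbon steel: T≤10 °C ⇒ hinge +0.150·(3.1−10) = -1.0350
  SO₂ term: 1.77·34.5^0.52·exp(0.02·41-1.0350) = 9
  Cl⁻ term: 0.102·298.3^0.62·exp(0.033·41+0.04·3.1) = 15.29
  sum: 9 + 15.29 → r_corr = 24.29 μm/a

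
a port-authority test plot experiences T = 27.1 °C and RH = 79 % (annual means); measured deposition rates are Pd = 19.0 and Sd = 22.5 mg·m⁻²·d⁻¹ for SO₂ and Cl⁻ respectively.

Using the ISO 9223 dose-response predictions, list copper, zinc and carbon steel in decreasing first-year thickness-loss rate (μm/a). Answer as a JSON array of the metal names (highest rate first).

["carbon steel", "zinc", "copper"]

copper: f(T) = -0.080·(T−10) [T>10 °C] = -1.3680
  Pd branch = 0.0053·Pd^0.26·e^(0.059·RH+f) = 0.3068 μm/a
  Cl⁻ term: 0.01025·22.5^0.27·exp(0.036·79+0.049·27.1) = 1.54
  r_corr = 0.3068 + 1.54 = 1.847 μm/a
zinc: T>10 °C ⇒ hinge -0.071·(27.1−10) = -1.2141
  Pd branch = 0.0129·Pd^0.44·e^(0.046·RH+f) = 0.5299 μm/a
  Cl⁻ term: 0.0175·22.5^0.57·exp(0.008·79+0.085·27.1) = 1.944
  sum: 0.5299 + 1.944 → r_corr = 2.474 μm/a
carbon steel: T>10 °C ⇒ hinge -0.054·(27.1−10) = -0.9234
  SO₂ term: 1.77·19.0^0.52·exp(0.02·79-0.9234) = 15.78
  Sd branch = 0.102·Sd^0.62·e^(0.033·RH+0.04·T) = 28.18 μm/a
  r_corr = 15.78 + 28.18 = 43.96 μm/a
Ordering by μm/a: carbon steel (44) > zinc (2.47) > copper (1.85)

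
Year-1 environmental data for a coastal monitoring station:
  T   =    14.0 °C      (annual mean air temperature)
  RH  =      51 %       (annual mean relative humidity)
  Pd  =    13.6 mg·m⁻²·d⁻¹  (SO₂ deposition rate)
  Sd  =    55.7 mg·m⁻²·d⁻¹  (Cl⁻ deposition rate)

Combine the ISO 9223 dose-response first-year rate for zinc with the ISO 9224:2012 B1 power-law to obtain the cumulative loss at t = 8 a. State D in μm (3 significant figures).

D(8) = 6.37 μm

zinc: T>10 °C ⇒ hinge -0.071·(14.0−10) = -0.2840
  SO₂ term: 0.0129·13.6^0.44·exp(0.046·51-0.2840) = 0.3198
  Cl⁻ term: 0.0175·55.7^0.57·exp(0.008·51+0.085·14.0) = 0.8554
  sum: 0.3198 + 0.8554 → r_corr = 1.175 μm/a
Long-term exponent b (ISO 9224 Table 2, B1) = 0.813
  D(8) = 1.175 × 8^0.813 = 1.175 × 5.423 = 6.373 μm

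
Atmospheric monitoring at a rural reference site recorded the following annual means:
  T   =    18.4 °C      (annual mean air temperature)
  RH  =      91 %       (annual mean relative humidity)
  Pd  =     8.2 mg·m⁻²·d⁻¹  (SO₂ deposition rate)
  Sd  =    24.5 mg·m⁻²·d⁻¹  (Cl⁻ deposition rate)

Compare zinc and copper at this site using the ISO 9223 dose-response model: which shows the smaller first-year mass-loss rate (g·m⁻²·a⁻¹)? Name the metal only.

zinc: temperature factor f = -0.071·(8.4) = -0.5964
  Pd branch = 0.0129·Pd^0.44·e^(0.046·RH+f) = 1.179 μm/a
  Cl⁻ term: 0.0175·24.5^0.57·exp(0.008·91+0.085·18.4) = 1.072
  r_corr = 1.179 + 1.072 = 2.251 μm/a
  mass loss = 2.251 μm/a × 7.14 g/cm³ = 16.08 g·m⁻²·a⁻¹
copper: T>10 °C ⇒ hinge -0.080·(18.4−10) = -0.6720
  SO₂ term: 0.0053·8.2^0.26·exp(0.059·91-0.6720) = 1.004
  Cl⁻ term: 0.01025·24.5^0.27·exp(0.036·91+0.049·18.4) = 1.585
  sum: 1.004 + 1.585 → r_corr = 2.589 μm/a
  mass loss = 2.589 μm/a × 8.96 g/cm³ = 23.2 g·m⁻²·a⁻¹
Ordering by g·m⁻²·a⁻¹: copper (23.2) > zinc (16.1)

zinc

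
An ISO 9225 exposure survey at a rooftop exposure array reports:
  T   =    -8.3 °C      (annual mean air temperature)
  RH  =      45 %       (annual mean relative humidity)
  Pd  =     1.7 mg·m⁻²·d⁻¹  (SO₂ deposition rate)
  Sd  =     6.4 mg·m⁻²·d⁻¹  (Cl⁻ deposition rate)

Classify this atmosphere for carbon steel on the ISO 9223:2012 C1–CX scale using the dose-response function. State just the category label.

C2

carbon steel: f(T) = +0.150·(T−10) [T≤10 °C] = -2.7450
  Pd branch = 1.77·Pd^0.52·e^(0.02·RH+f) = 0.3686 μm/a
  Cl⁻ term: 0.102·6.4^0.62·exp(0.033·45+0.04·-8.3) = 1.021
  sum: 0.3686 + 1.021 → r_corr = 1.39 μm/a
Category bounds: 1.3…25 μm/a bracket r_corr ⇒ C2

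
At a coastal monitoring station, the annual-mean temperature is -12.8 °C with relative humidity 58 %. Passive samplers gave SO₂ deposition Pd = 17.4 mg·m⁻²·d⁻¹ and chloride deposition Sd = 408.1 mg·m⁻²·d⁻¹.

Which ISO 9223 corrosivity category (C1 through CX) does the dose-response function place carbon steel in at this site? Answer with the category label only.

carbon steel: temperature factor f = +0.150·(-22.8) = -3.4200
  Pd branch = 1.77·Pd^0.52·e^(0.02·RH+f) = 0.8157 μm/a
  Cl⁻ term: 0.102·408.1^0.62·exp(0.033·58+0.04·-12.8) = 17.22
  sum: 0.8157 + 17.22 → r_corr = 18.04 μm/a
ISO 9223 Table 2 (carbon steel): 1.3 < 18 ≤ 25 μm/a ⇒ C2

C2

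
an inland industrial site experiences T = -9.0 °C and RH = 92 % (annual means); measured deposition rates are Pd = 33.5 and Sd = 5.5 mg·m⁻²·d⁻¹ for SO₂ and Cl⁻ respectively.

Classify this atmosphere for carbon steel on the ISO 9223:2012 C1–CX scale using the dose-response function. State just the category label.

C2

carbon steel: f(T) = +0.150·(T−10) [T≤10 °C] = -2.8500
  SO₂ term: 1.77·33.5^0.52·exp(0.02·92-2.8500) = 4.003
  Sd branch = 0.102·Sd^0.62·e^(0.033·RH+0.04·T) = 4.264 μm/a
  sum: 4.003 + 4.264 → r_corr = 8.267 μm/a
Category bounds: 1.3…25 μm/a bracket r_corr ⇒ C2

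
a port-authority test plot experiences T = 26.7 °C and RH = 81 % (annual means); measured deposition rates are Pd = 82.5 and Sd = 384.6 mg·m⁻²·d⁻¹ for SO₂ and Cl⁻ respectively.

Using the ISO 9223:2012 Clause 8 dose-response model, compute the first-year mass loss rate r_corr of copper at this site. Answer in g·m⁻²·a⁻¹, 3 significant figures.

copper: T>10 °C ⇒ hinge -0.080·(26.7−10) = -1.3360
  Pd branch = 0.0053·Pd^0.26·e^(0.059·RH+f) = 0.5222 μm/a
  Sd branch = 0.01025·Sd^0.27·e^(0.036·RH+0.049·T) = 3.494 μm/a
  r_corr = 0.5222 + 3.494 = 4.016 μm/a
Convert to mass loss: 4.016 μm/a × 8.96 g/cm³ = 35.98 g·m⁻²·a⁻¹

r_corr = 36.0 g·m⁻²·a⁻¹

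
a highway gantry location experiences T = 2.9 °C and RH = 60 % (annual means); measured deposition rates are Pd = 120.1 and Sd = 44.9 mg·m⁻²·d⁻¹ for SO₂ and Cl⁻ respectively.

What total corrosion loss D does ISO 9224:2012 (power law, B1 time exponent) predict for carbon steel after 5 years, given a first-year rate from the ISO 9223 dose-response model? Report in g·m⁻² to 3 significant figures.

carbon steel: temperature factor f = +0.150·(-7.1) = -1.0650
  Pd branch = 1.77·Pd^0.52·e^(0.02·RH+f) = 24.43 μm/a
  Sd branch = 0.102·Sd^0.62·e^(0.033·RH+0.04·T) = 8.776 μm/a
  sum: 24.43 + 8.776 → r_corr = 33.21 μm/a
Power-law: D(5) = r_corr · 5^0.523
  D(5) = 33.21 × 5^0.523 = 33.21 × 2.32 = 77.06 μm
  Mass loss = 77.06 μm × 7.85 g/cm³ = 604.9 g·m⁻²

D(5) = 605 g·m⁻²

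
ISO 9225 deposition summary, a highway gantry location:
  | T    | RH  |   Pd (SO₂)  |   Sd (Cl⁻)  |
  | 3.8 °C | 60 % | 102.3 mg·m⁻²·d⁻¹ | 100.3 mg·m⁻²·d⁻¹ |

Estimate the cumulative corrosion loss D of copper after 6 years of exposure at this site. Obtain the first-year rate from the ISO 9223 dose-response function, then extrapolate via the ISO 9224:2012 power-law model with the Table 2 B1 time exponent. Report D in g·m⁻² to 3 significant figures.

D(6) = 19.2 g·m⁻²

copper: temperature factor f = +0.126·(-6.2) = -0.7812
  SO₂ term: 0.0053·102.3^0.26·exp(0.059·60-0.7812) = 0.2786
  Cl⁻ term: 0.01025·100.3^0.27·exp(0.036·60+0.049·3.8) = 0.3715
  sum: 0.2786 + 0.3715 → r_corr = 0.6501 μm/a
Long-term exponent b (ISO 9224 Table 2, B1) = 0.667
  D(6) = 0.6501 × 6^0.667 = 0.6501 × 3.304 = 2.148 μm
  Mass loss = 2.148 μm × 8.96 g/cm³ = 19.25 g·m⁻²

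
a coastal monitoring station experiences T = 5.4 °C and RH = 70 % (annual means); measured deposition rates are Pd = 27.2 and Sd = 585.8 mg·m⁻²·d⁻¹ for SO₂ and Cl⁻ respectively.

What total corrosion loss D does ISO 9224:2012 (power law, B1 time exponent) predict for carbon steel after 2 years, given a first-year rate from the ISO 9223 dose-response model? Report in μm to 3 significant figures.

carbon steel: T≤10 °C ⇒ hinge +0.150·(5.4−10) = -0.6900
  SO₂ term: 1.77·27.2^0.52·exp(0.02·70-0.6900) = 20.06
  Cl⁻ term: 0.102·585.8^0.62·exp(0.033·70+0.04·5.4) = 66.32
  r_corr = 20.06 + 66.32 = 86.38 μm/a
Long-term exponent b (ISO 9224 Table 2, B1) = 0.523
  D(2) = 86.38 × 2^0.523 = 86.38 × 1.437 = 124.1 μm

D(2) = 124 μm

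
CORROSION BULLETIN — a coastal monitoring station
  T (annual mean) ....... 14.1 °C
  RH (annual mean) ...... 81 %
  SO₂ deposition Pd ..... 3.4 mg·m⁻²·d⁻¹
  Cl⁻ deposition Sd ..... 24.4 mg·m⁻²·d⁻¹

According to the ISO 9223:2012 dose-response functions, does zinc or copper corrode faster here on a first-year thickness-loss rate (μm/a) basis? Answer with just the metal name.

copper

zinc: temperature factor f = -0.071·(4.1) = -0.2911
  SO₂ term: 0.0129·3.4^0.44·exp(0.046·81-0.2911) = 0.6858
  Sd branch = 0.0175·Sd^0.57·e^(0.008·RH+0.085·T) = 0.6851 μm/a
  sum: 0.6858 + 0.6851 → r_corr = 1.371 μm/a
copper: f(T) = -0.080·(T−10) [T>10 °C] = -0.3280
  Pd branch = 0.0053·Pd^0.26·e^(0.059·RH+f) = 0.6245 μm/a
  Cl⁻ term: 0.01025·24.4^0.27·exp(0.036·81+0.049·14.1) = 0.8949
  r_corr = 0.6245 + 0.8949 = 1.519 μm/a
Ordering by μm/a: copper (1.52) > zinc (1.37)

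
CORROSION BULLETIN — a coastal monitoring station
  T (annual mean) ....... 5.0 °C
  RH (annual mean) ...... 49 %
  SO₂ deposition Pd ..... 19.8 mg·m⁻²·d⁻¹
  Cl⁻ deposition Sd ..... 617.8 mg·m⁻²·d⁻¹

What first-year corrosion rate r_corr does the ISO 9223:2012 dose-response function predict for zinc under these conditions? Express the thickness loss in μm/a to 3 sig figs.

r_corr = 1.92 μm/a

zinc: temperature factor f = +0.038·(-5.0) = -0.1900
  SO₂ term: 0.0129·19.8^0.44·exp(0.046·49-0.1900) = 0.378
  Sd branch = 0.0175·Sd^0.57·e^(0.008·RH+0.085·T) = 1.544 μm/a
  r_corr = 0.378 + 1.544 = 1.922 μm/a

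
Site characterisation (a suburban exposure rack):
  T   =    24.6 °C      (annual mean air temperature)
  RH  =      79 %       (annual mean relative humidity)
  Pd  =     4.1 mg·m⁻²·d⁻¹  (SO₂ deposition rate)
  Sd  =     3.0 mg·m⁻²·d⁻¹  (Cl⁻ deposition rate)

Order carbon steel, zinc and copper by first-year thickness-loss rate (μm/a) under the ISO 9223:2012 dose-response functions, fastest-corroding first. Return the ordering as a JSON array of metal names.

carbon steel: f(T) = -0.054·(T−10) [T>10 °C] = -0.7884
  Pd branch = 1.77·Pd^0.52·e^(0.02·RH+f) = 8.136 μm/a
  Cl⁻ term: 0.102·3.0^0.62·exp(0.033·79+0.04·24.6) = 7.311
  r_corr = 8.136 + 7.311 = 15.45 μm/a
zinc: f(T) = -0.071·(T−10) [T>10 °C] = -1.0366
  SO₂ term: 0.0129·4.1^0.44·exp(0.046·79-1.0366) = 0.3223
  Sd branch = 0.0175·Sd^0.57·e^(0.008·RH+0.085·T) = 0.4984 μm/a
  sum: 0.3223 + 0.4984 → r_corr = 0.8207 μm/a
copper: T>10 °C ⇒ hinge -0.080·(24.6−10) = -1.1680
  SO₂ term: 0.0053·4.1^0.26·exp(0.059·79-1.1680) = 0.2515
  Sd branch = 0.01025·Sd^0.27·e^(0.036·RH+0.049·T) = 0.791 μm/a
  r_corr = 0.2515 + 0.791 = 1.043 μm/a
Ordering by μm/a: carbon steel (15.4) > copper (1.04) > zinc (0.821)

["carbon steel", "copper", "zinc"]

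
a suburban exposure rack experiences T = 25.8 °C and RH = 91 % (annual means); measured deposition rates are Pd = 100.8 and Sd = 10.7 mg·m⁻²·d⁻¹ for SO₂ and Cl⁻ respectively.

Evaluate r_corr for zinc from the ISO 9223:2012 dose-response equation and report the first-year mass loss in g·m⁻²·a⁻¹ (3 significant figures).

r_corr = 24.0 g·m⁻²·a⁻¹

zinc: T>10 °C ⇒ hinge -0.071·(25.8−10) = -1.1218
  SO₂ term: 0.0129·100.8^0.44·exp(0.046·91-1.1218) = 2.103
  Sd branch = 0.0175·Sd^0.57·e^(0.008·RH+0.085·T) = 1.254 μm/a
  sum: 2.103 + 1.254 → r_corr = 3.357 μm/a
Convert to mass loss: 3.357 μm/a × 7.14 g/cm³ = 23.97 g·m⁻²·a⁻¹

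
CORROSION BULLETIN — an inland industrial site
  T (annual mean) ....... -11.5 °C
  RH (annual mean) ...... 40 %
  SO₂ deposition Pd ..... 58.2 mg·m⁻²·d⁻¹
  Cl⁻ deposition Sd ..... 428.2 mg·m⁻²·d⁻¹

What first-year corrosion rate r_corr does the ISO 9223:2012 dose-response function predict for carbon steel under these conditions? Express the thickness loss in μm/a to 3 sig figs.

carbon steel: f(T) = +0.150·(T−10) [T≤10 °C] = -3.2250
  Pd branch = 1.77·Pd^0.52·e^(0.02·RH+f) = 1.296 μm/a
  Sd branch = 0.102·Sd^0.62·e^(0.033·RH+0.04·T) = 10.32 μm/a
  r_corr = 1.296 + 10.32 = 11.62 μm/a

r_corr = 11.6 μm/a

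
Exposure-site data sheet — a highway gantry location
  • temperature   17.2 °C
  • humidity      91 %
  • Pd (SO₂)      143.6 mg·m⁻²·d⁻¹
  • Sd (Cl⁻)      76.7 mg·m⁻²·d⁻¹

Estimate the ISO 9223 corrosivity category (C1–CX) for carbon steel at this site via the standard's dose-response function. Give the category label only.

carbon steel: temperature factor f = -0.054·(7.2) = -0.3888
  sulphur-dioxide contribution → 98.01 μm/a
  chloride contribution → 60.28 μm/a
  ⇒ r_corr(carbon steel) = 158.3 μm/a
Category bounds: 80…200 μm/a bracket r_corr ⇒ C5

C5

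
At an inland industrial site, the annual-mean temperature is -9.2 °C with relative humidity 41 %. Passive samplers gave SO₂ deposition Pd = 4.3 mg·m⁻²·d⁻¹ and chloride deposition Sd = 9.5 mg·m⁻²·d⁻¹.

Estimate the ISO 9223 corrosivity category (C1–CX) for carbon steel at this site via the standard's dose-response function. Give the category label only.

carbon steel: T≤10 °C ⇒ hinge +0.150·(-9.2−10) = -2.8800
  SO₂ term: 1.77·4.3^0.52·exp(0.02·41-2.8800) = 0.4816
  Sd branch = 0.102·Sd^0.62·e^(0.033·RH+0.04·T) = 1.103 μm/a
  r_corr = 0.4816 + 1.103 = 1.585 μm/a
1.58 μm/a falls in (1.3, 25] for carbon steel → category C2

C2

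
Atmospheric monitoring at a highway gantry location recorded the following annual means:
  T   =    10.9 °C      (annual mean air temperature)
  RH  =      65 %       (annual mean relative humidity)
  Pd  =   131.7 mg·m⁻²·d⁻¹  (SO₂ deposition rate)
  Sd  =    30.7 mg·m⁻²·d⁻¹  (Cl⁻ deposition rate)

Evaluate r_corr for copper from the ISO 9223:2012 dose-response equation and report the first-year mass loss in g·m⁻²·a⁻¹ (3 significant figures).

copper: f(T) = -0.080·(T−10) [T>10 °C] = -0.0720
  SO₂ term: 0.0053·131.7^0.26·exp(0.059·65-0.0720) = 0.8121
  Sd branch = 0.01025·Sd^0.27·e^(0.036·RH+0.049·T) = 0.4576 μm/a
  r_corr = 0.8121 + 0.4576 = 1.27 μm/a
Convert to mass loss: 1.27 μm/a × 8.96 g/cm³ = 11.38 g·m⁻²·a⁻¹

r_corr = 11.4 g·m⁻²·a⁻¹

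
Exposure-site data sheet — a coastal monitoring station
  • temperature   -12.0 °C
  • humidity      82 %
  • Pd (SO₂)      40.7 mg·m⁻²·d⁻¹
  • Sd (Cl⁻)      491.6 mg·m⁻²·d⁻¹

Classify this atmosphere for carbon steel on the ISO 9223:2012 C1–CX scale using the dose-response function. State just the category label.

C3

carbon steel: f(T) = +0.150·(T−10) [T≤10 °C] = -3.3000
  sulphur-dioxide contribution → 2.312 μm/a
  chloride contribution → 44.07 μm/a
  total first-year rate 46.38 μm/a
ISO 9223 Table 2 (carbon steel): 25 < 46.4 ≤ 50 μm/a ⇒ C3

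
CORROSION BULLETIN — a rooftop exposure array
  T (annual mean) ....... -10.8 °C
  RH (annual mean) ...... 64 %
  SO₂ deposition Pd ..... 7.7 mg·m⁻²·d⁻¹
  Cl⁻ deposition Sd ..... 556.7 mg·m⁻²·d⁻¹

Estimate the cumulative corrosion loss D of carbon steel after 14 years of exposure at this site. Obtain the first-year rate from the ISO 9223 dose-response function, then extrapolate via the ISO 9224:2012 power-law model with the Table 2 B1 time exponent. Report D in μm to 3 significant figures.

D(14) = 113 μm

carbon steel: T≤10 °C ⇒ hinge +0.150·(-10.8−10) = -3.1200
  SO₂ term: 1.77·7.7^0.52·exp(0.02·64-3.1200) = 0.8125
  Sd branch = 0.102·Sd^0.62·e^(0.033·RH+0.04·T) = 27.57 μm/a
  r_corr = 0.8125 + 27.57 = 28.39 μm/a
Long-term exponent b (ISO 9224 Table 2, B1) = 0.523
  D(14) = 28.39 × 14^0.523 = 28.39 × 3.976 = 112.9 μm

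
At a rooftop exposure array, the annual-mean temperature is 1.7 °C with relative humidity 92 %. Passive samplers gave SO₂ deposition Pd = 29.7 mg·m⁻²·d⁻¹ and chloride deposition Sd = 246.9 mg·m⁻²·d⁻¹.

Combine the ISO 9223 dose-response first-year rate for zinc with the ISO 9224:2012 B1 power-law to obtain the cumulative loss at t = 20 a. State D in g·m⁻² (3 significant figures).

zinc: f(T) = +0.038·(T−10) [T≤10 °C] = -0.3154
  sulphur-dioxide contribution → 2.881 μm/a
  chloride contribution → 0.9754 μm/a
  ⇒ r_corr(zinc) = 3.856 μm/a
Power-law: D(20) = r_corr · 20^0.813
  D(20) = 3.856 × 20^0.813 = 3.856 × 11.42 = 44.05 μm
  Mass loss = 44.05 μm × 7.14 g/cm³ = 314.5 g·m⁻²

D(20) = 315 g·m⁻²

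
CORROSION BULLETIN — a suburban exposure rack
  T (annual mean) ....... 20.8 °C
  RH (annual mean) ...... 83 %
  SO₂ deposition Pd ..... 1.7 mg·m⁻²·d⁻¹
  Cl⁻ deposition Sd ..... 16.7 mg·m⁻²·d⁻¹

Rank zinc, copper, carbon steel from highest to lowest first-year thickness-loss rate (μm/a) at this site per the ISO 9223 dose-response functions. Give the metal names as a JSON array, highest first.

["carbon steel", "copper", "zinc"]

zinc: temperature factor f = -0.071·(10.8) = -0.7668
  Pd branch = 0.0129·Pd^0.44·e^(0.046·RH+f) = 0.3444 μm/a
  Sd branch = 0.0175·Sd^0.57·e^(0.008·RH+0.085·T) = 0.9913 μm/a
  sum: 0.3444 + 0.9913 → r_corr = 1.336 μm/a
copper: f(T) = -0.080·(T−10) [T>10 °C] = -0.8640
  Pd branch = 0.0053·Pd^0.26·e^(0.059·RH+f) = 0.3433 μm/a
  Cl⁻ term: 0.01025·16.7^0.27·exp(0.036·83+0.049·20.8) = 1.205
  r_corr = 0.3433 + 1.205 = 1.549 μm/a
carbon steel: f(T) = -0.054·(T−10) [T>10 °C] = -0.5832
  Pd branch = 1.77·Pd^0.52·e^(0.02·RH+f) = 6.846 μm/a
  Cl⁻ term: 0.102·16.7^0.62·exp(0.033·83+0.04·20.8) = 20.78
  sum: 6.846 + 20.78 → r_corr = 27.62 μm/a
Ordering by μm/a: carbon steel (27.6) > copper (1.55) > zinc (1.34)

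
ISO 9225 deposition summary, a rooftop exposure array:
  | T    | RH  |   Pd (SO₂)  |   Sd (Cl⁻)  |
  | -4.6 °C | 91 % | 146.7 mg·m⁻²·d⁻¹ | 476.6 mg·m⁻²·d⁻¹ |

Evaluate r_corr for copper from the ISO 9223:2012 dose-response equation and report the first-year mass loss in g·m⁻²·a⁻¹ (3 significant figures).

copper: f(T) = +0.126·(T−10) [T≤10 °C] = -1.8396
  SO₂ term: 0.0053·146.7^0.26·exp(0.059·91-1.8396) = 0.6612
  Sd branch = 0.01025·Sd^0.27·e^(0.036·RH+0.049·T) = 1.145 μm/a
  r_corr = 0.6612 + 1.145 = 1.806 μm/a
Convert to mass loss: 1.806 μm/a × 8.96 g/cm³ = 16.18 g·m⁻²·a⁻¹

r_corr = 16.2 g·m⁻²·a⁻¹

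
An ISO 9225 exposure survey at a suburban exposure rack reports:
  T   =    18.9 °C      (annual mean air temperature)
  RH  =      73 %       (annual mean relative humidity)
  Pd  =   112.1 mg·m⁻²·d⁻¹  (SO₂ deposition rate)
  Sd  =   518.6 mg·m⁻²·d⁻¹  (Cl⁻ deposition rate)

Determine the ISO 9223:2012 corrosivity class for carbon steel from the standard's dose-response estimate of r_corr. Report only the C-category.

carbon steel: T>10 °C ⇒ hinge -0.054·(18.9−10) = -0.4806
  SO₂ term: 1.77·112.1^0.52·exp(0.02·73-0.4806) = 54.84
  Cl⁻ term: 0.102·518.6^0.62·exp(0.033·73+0.04·18.9) = 116.5
  sum: 54.84 + 116.5 → r_corr = 171.3 μm/a
171 μm/a falls in (80, 200] for carbon steel → category C5

C5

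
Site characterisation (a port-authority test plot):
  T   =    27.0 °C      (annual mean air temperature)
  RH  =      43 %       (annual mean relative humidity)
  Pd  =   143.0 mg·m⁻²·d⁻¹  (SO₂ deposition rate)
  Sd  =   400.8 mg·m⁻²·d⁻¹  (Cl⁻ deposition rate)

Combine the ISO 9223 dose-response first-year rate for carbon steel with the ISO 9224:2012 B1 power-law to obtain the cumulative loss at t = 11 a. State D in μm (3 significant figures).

D(11) = 256 μm

carbon steel: T>10 °C ⇒ hinge -0.054·(27.0−10) = -0.9180
  Pd branch = 1.77·Pd^0.52·e^(0.02·RH+f) = 22.06 μm/a
  Cl⁻ term: 0.102·400.8^0.62·exp(0.033·43+0.04·27.0) = 51.02
  r_corr = 22.06 + 51.02 = 73.07 μm/a
Long-term exponent b (ISO 9224 Table 2, B1) = 0.523
  D(11) = 73.07 × 11^0.523 = 73.07 × 3.505 = 256.1 μm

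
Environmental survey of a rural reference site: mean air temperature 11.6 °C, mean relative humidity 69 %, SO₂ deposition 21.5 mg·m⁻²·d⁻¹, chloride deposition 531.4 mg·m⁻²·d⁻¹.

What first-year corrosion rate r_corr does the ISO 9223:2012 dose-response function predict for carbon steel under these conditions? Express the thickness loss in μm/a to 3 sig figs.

carbon steel: f(T) = -0.054·(T−10) [T>10 °C] = -0.0864
  Pd branch = 1.77·Pd^0.52·e^(0.02·RH+f) = 31.82 μm/a
  Cl⁻ term: 0.102·531.4^0.62·exp(0.033·69+0.04·11.6) = 77.4
  r_corr = 31.82 + 77.4 = 109.2 μm/a

r_corr = 109 μm/a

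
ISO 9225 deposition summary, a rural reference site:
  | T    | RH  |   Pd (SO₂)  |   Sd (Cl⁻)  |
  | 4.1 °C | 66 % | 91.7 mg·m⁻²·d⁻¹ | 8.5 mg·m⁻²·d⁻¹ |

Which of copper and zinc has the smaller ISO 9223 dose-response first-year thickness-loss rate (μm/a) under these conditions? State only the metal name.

copper

copper: T≤10 °C ⇒ hinge +0.126·(4.1−10) = -0.7434
  SO₂ term: 0.0053·91.7^0.26·exp(0.059·66-0.7434) = 0.4007
  Sd branch = 0.01025·Sd^0.27·e^(0.036·RH+0.049·T) = 0.2403 μm/a
  sum: 0.4007 + 0.2403 → r_corr = 0.641 μm/a
zinc: f(T) = +0.038·(T−10) [T≤10 °C] = -0.2242
  Pd branch = 0.0129·Pd^0.44·e^(0.046·RH+f) = 1.567 μm/a
  Cl⁻ term: 0.0175·8.5^0.57·exp(0.008·66+0.085·4.1) = 0.1424
  sum: 1.567 + 0.1424 → r_corr = 1.71 μm/a
Ordering by μm/a: zinc (1.71) > copper (0.641)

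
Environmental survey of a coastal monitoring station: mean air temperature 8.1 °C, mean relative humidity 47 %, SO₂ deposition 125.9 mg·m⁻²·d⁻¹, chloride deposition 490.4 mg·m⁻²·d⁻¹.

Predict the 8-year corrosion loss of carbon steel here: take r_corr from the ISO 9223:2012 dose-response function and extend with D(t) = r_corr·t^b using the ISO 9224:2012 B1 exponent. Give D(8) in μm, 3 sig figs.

D(8) = 217 μm

carbon steel: f(T) = +0.150·(T−10) [T≤10 °C] = -0.2850
  Pd branch = 1.77·Pd^0.52·e^(0.02·RH+f) = 42.12 μm/a
  Sd branch = 0.102·Sd^0.62·e^(0.033·RH+0.04·T) = 30.98 μm/a
  sum: 42.12 + 30.98 → r_corr = 73.09 μm/a
ISO 9224: D(t) = r_corr · t^b with b = 0.523 (carbon steel, B1)
  D(8) = 73.09 × 8^0.523 = 73.09 × 2.967 = 216.9 μm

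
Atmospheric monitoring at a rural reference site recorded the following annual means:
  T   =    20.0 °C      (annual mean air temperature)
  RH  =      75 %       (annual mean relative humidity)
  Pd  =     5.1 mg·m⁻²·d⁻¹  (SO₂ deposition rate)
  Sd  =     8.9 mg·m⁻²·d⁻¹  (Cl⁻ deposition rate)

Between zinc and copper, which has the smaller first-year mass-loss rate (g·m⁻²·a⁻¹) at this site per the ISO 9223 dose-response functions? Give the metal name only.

zinc

zinc: f(T) = -0.071·(T−10) [T>10 °C] = -0.7100
  Pd branch = 0.0129·Pd^0.44·e^(0.046·RH+f) = 0.4092 μm/a
  Sd branch = 0.0175·Sd^0.57·e^(0.008·RH+0.085·T) = 0.6068 μm/a
  sum: 0.4092 + 0.6068 → r_corr = 1.016 μm/a
  mass loss = 1.016 μm/a × 7.14 g/cm³ = 7.254 g·m⁻²·a⁻¹
copper: T>10 °C ⇒ hinge -0.080·(20.0−10) = -0.8000
  Pd branch = 0.0053·Pd^0.26·e^(0.059·RH+f) = 0.3038 μm/a
  Sd branch = 0.01025·Sd^0.27·e^(0.036·RH+0.049·T) = 0.7333 μm/a
  r_corr = 0.3038 + 0.7333 = 1.037 μm/a
  mass loss = 1.037 μm/a × 8.96 g/cm³ = 9.292 g·m⁻²·a⁻¹
Ordering by g·m⁻²·a⁻¹: copper (9.29) > zinc (7.25)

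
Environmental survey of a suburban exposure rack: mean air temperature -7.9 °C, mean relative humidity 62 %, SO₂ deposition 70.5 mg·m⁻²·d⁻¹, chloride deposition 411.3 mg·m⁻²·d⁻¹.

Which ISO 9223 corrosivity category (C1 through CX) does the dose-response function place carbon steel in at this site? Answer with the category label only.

carbon steel: T≤10 °C ⇒ hinge +0.150·(-7.9−10) = -2.6850
  Pd branch = 1.77·Pd^0.52·e^(0.02·RH+f) = 3.815 μm/a
  Sd branch = 0.102·Sd^0.62·e^(0.033·RH+0.04·T) = 24.03 μm/a
  r_corr = 3.815 + 24.03 = 27.84 μm/a
27.8 μm/a falls in (25, 50] for carbon steel → category C3

C3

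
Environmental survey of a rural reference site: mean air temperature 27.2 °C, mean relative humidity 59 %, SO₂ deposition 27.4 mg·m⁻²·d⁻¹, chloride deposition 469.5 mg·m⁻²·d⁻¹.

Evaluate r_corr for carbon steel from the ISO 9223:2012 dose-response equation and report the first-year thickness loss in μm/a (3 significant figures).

carbon steel: temperature factor f = -0.054·(17.2) = -0.9288
  SO₂ term: 1.77·27.4^0.52·exp(0.02·59-0.9288) = 12.73
  Sd branch = 0.102·Sd^0.62·e^(0.033·RH+0.04·T) = 96.18 μm/a
  r_corr = 12.73 + 96.18 = 108.9 μm/a

r_corr = 109 μm/a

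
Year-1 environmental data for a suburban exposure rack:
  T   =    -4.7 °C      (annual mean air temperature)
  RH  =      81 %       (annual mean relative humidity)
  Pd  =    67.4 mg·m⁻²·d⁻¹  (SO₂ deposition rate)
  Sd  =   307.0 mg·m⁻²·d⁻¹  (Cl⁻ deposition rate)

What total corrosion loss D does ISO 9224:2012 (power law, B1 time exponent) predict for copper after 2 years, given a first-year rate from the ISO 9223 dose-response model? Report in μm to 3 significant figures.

copper: T≤10 °C ⇒ hinge +0.126·(-4.7−10) = -1.8522
  Pd branch = 0.0053·Pd^0.26·e^(0.059·RH+f) = 0.2957 μm/a
  Cl⁻ term: 0.01025·307.0^0.27·exp(0.036·81+0.049·-4.7) = 0.7057
  r_corr = 0.2957 + 0.7057 = 1.001 μm/a
ISO 9224: D(t) = r_corr · t^b with b = 0.667 (copper, B1)
  D(2) = 1.001 × 2^0.667 = 1.001 × 1.588 = 1.59 μm

D(2) = 1.59 μm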